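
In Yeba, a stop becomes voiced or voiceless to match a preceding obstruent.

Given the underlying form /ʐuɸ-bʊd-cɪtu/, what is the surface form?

[ʐuɸpʊdɟɪtu]

The rule targets /b/ (voiced bilabial stop), which sits after the trigger /ɸ/ (voiceless).
Changing only its voicing to voiceless gives [p] — the voiceless bilabial stop.
At the second juncture, /c/ likewise becomes [ɟ] adjacent to /d/.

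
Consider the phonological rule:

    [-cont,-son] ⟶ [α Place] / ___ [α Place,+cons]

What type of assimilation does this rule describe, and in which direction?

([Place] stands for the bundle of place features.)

regressive place assimilation

The rule copies the place features (abbreviated [Place]) from the environment onto the target, so the assimilating feature is place.
The conditioning segment sits to the right of the focus bar, meaning the trigger follows the segment that changes — regressive assimilation.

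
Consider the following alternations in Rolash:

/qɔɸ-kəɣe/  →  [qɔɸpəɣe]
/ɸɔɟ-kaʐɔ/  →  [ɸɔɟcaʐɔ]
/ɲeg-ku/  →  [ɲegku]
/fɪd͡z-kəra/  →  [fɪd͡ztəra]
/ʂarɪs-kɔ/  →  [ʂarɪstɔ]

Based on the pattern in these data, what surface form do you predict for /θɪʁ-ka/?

The data show progressive place assimilation: /k/ → [p] after /ɸ/; /k/ → [c] after /ɟ/; /k/ → [t] after /d͡z/; /k/ → [t] after /s/. In each pair only place changes, matching the preceding consonant, while manner and voice stay constant.
No alternation appears in [ɲegku]: there the adjacent consonants already agree in place (/k/ and /g/ are both velar), so this form is consistent with the same rule.
The rule targets /k/ (voiceless velar stop), which sits after the trigger /ʁ/ (uvular).
The voiceless uvular stop is [q], so /k/ → [q].

[θɪʁqa]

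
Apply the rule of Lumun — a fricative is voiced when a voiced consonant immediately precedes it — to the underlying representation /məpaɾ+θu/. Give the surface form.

[məpaɾðu]

The rule targets /θ/ (voiceless dental fricative), which sits after the trigger /ɾ/ (voiced).
The voiced dental fricative is [ð], so /θ/ → [ð].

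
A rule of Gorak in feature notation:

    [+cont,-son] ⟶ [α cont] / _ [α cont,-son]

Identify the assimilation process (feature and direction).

regressive manner assimilation

The rule copies [cont] (continuancy) from the environment onto the target fricatives; since [±cont] encodes the stop/fricative manner contrast, the assimilating dimension is manner.
The conditioning segment sits to the right of the focus bar, meaning the trigger follows the segment that changes — regressive assimilation.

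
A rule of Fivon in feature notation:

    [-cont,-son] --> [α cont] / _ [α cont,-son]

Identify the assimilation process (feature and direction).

regressive manner assimilation

The rule copies [cont] (continuancy) from the environment onto the target stops; since [±cont] encodes the stop/fricative manner contrast, the assimilating dimension is manner.
Since the environment is written after the underscore, the trigger follows the target; the direction is regressive.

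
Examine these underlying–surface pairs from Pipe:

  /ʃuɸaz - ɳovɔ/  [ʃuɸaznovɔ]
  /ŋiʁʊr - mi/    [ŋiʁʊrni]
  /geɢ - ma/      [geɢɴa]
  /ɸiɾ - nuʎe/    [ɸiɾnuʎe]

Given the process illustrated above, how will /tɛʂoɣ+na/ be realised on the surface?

The data show progressive place assimilation: /ɳ/ → [n] after /z/; /m/ → [n] after /r/; /m/ → [ɴ] after /ɢ/. In each pair only place changes, matching the preceding consonant, while manner and voice stay constant.
Nothing changes in [ɸiɾnuʎe]: there the adjacent consonants already agree in place (/n/ and /ɾ/ are both alveolar), so this form is consistent with the same rule.
The rule targets /n/ (voiced alveolar nasal), which sits after the trigger /ɣ/ (velar).
The voiced velar nasal is [ŋ], so /n/ → [ŋ].

[tɛʂoɣŋa]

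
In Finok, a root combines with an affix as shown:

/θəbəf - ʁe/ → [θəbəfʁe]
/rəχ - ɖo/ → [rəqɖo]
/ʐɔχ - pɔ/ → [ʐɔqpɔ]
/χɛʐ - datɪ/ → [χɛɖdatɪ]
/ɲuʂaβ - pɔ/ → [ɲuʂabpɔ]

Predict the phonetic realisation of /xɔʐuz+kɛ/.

The data show regressive manner assimilation: /χ/ → [q] before /ɖ/; /χ/ → [q] before /p/; /ʐ/ → [ɖ] before /d/; /β/ → [b] before /p/. In each pair only manner changes, matching the following consonant, while place and voice stay constant.
Nothing changes in [θəbəfʁe]: there the adjacent consonants already agree in manner (/f/ and /ʁ/ are both fricatives), so this form is consistent with the same rule.
/z/ is a voiced alveolar fricative. The following trigger /k/ is a stop, so /z/ must become a stop as well.
A voiced alveolar stop is [d], so the surface segment is [d].

[xɔʐudkɛ]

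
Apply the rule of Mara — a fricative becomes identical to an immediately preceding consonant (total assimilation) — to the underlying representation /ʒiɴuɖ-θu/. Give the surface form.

[ʒiɴuɖɖu]

/θ/ is the segment targeted by the rule; it sits immediately after /ɖ/, so it assimilates completely and surfaces as [ɖ].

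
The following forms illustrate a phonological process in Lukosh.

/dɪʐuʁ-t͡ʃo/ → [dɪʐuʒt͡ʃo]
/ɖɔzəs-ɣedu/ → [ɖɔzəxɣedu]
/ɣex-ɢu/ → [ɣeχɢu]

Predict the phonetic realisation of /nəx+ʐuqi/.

The data show regressive place assimilation: /ʁ/ → [ʒ] before /t͡ʃ/; /s/ → [x] before /ɣ/; /x/ → [χ] before /ɢ/. In each pair only place changes, matching the following consonant, while manner and voice stay constant.
The rule targets /x/ (voiceless velar fricative), which sits before the trigger /ʐ/ (retroflex).
A voiceless retroflex fricative is [ʂ], so the surface segment is [ʂ].

[nəʂʐuqi]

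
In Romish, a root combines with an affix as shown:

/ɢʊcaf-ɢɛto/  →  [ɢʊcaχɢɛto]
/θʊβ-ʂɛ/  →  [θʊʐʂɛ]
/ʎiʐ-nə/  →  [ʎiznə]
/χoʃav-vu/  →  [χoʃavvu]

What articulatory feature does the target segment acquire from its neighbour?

The segment that alternates is /f/, which surfaces as [χ] when adjacent to /ɢ/.
The change labiodental → uvular matches the place of the following /ɢ/, identifying this as place assimilation.
Checking the remaining alternations: /β/ → [ʐ] before /ʂ/ (bilabial → retroflex, matching retroflex); /ʐ/ → [z] before /n/ (retroflex → alveolar, matching alveolar) — only place changes, and always toward the following segment.
No alternation appears in [χoʃavvu]: there the adjacent consonants already agree in place (/v/ and /v/ are both labiodental), so this form is consistent with the same rule.

place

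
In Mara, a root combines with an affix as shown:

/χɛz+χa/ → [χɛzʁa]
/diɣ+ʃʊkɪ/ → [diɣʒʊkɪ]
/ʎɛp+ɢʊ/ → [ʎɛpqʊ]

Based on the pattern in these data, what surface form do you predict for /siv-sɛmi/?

The data show progressive voicing assimilation: /χ/ → [ʁ] after /z/; /ʃ/ → [ʒ] after /ɣ/; /ɢ/ → [q] after /p/. In each pair only voicing changes, matching the preceding consonant, while place and manner stay constant.
/s/ is a voiceless alveolar fricative. The preceding trigger /v/ is voiced, so /s/ must become voiced as well.
Changing only its voicing to voiced gives [z] — the voiced alveolar fricative.

[sivzɛmi]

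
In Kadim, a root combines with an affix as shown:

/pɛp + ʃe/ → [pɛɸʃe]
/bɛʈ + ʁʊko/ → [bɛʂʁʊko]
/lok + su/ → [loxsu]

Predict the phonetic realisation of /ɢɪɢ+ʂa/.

[ɢɪʁʂa]

The data show regressive manner assimilation: /p/ → [ɸ] before /ʃ/; /ʈ/ → [ʂ] before /ʁ/; /k/ → [x] before /s/. In each pair only manner changes, matching the following consonant, while place and voice stay constant.
The rule targets /ɢ/ (voiced uvular stop), which sits before the trigger /ʂ/ (fricative).
The voiced uvular fricative is [ʁ], so /ɢ/ → [ʁ].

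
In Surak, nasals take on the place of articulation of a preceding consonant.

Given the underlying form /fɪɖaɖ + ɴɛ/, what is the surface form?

The rule targets /ɴ/ (voiced uvular nasal), which sits after the trigger /ɖ/ (retroflex).
A voiced retroflex nasal is [ɳ], so the surface segment is [ɳ].

[fɪɖaɖɳɛ]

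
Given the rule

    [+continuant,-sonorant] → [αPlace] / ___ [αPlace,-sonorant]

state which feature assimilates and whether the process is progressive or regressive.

The shared variable α links the value of the place features (abbreviated [Place]) on the target to the same value on the neighbouring segment, so place is the feature that assimilates.
Since the environment is written after the underscore, the trigger follows the target; the direction is regressive.

regressive place assimilation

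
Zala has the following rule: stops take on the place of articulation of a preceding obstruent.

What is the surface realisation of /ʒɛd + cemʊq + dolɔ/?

[ʒɛdtemʊqɢolɔ]

/c/ is a voiceless palatal stop. The preceding trigger /d/ is alveolar, so /c/ must become alveolar as well.
Changing only its place to alveolar gives [t] — the voiceless alveolar stop.
At the second juncture, /d/ likewise becomes [ɢ] adjacent to /q/.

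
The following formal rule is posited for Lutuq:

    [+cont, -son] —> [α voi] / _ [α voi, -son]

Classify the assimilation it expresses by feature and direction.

regressive voicing assimilation

The rule copies [voi] from the environment onto the target, so the assimilating feature is voicing.
The conditioning segment sits to the right of the focus bar, meaning the trigger follows the segment that changes — regressive assimilation.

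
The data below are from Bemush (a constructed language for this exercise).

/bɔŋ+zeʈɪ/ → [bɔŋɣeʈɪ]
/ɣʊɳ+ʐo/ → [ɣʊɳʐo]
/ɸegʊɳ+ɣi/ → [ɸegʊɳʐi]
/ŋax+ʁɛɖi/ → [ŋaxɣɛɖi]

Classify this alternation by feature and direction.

Comparing underlying and surface forms, /z/ → [ɣ] is the alternation; the neighbouring /ŋ/ is constant.
/z/ is alveolar while /ŋ/ is velar; the output [ɣ] is velar, matching the trigger — so the feature that spreads is place.
Manner and voice are unchanged, so the assimilation is partial, not total.
Checking the remaining alternations: /ɣ/ → [ʐ] after /ɳ/ (velar → retroflex, matching retroflex); /ʁ/ → [ɣ] after /x/ (uvular → velar, matching velar) — only place changes, and always toward the preceding segment.
No alternation appears in [ɣʊɳʐo]: there the adjacent consonants already agree in place (/ʐ/ and /ɳ/ are both retroflex), so this form is consistent with the same rule.
Since the segment that changes follows the conditioning segment, the assimilation is progressive.

progressive place assimilation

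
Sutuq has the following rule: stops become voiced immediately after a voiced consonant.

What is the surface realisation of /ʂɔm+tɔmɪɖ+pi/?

/t/ is a voiceless alveolar stop. The preceding trigger /m/ is voiced, so /t/ must become voiced as well.
Changing only its voicing to voiced gives [d] — the voiced alveolar stop.
At the second juncture, /p/ likewise becomes [b] adjacent to /ɖ/.

[ʂɔmdɔmɪɖbi]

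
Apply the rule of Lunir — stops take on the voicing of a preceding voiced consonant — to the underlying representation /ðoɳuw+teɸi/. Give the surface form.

[ðoɳuwdeɸi]

The rule targets /t/ (voiceless alveolar stop), which sits after the trigger /w/ (voiced).
A voiced alveolar stop is [d], so the surface segment is [d].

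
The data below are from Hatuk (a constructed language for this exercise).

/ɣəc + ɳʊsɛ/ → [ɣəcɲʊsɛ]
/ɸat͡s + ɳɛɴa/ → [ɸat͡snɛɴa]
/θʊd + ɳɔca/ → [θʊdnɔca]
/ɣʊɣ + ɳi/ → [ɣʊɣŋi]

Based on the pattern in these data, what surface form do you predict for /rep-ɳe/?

[repme]

The data show progressive place assimilation: /ɳ/ → [ɲ] after /c/; /ɳ/ → [n] after /t͡s/; /ɳ/ → [n] after /d/; /ɳ/ → [ŋ] after /ɣ/. In each pair only place changes, matching the preceding consonant, while manner and voice stay constant.
The rule targets /ɳ/ (voiced retroflex nasal), which sits after the trigger /p/ (bilabial).
The voiced bilabial nasal is [m], so /ɳ/ → [m].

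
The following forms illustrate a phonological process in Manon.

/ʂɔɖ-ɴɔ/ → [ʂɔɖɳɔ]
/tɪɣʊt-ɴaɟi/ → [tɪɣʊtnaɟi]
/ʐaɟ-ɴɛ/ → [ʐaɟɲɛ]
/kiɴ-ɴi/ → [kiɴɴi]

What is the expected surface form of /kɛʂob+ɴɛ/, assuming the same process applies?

[kɛʂobmɛ]

The data show progressive place assimilation: /ɴ/ → [ɳ] after /ɖ/; /ɴ/ → [n] after /t/; /ɴ/ → [ɲ] after /ɟ/. In each pair only place changes, matching the preceding consonant, while manner and voice stay constant.
Nothing changes in [kiɴɴi]: there the adjacent consonants already agree in place (/ɴ/ and /ɴ/ are both uvular), so this form is consistent with the same rule.
/ɴ/ is a voiced uvular nasal. The preceding trigger /b/ is bilabial, so /ɴ/ must become bilabial as well.
A voiced bilabial nasal is [m], so the surface segment is [m].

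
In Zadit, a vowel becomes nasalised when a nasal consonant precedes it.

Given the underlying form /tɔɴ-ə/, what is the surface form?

/ə/ sits next to the nasal /ɴ/ and is therefore nasalised to [ə̃].

[tɔɴə̃]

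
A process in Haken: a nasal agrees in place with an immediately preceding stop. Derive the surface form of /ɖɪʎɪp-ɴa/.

The rule targets /ɴ/ (voiced uvular nasal), which sits after the trigger /p/ (bilabial).
A voiced bilabial nasal is [m], so the surface segment is [m].

[ɖɪʎɪpma]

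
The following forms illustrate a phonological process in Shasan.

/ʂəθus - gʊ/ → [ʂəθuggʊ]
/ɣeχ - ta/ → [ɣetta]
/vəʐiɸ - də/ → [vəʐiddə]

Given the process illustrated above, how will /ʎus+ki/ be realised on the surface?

The data show regressive total assimilation (/s/ → [g] before /g/; /χ/ → [t] before /t/; /ɸ/ → [d] before /d/): in every case the target segment becomes identical to its following neighbour, copying more than a single feature.
/s/ is the segment targeted by the rule; it sits immediately before /k/, so it assimilates completely and surfaces as [k].

[ʎukki]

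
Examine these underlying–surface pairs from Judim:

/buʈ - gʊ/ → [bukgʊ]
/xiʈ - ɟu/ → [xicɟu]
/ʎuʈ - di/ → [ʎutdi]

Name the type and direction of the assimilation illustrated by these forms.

regressive place assimilation

The segment that alternates is /ʈ/, which surfaces as [k] when adjacent to /g/.
/ʈ/ is retroflex while /g/ is velar; the output [k] is velar, matching the trigger — so the feature that spreads is place.
Manner and voice are unchanged, so the assimilation is partial, not total.
The other alternating forms pattern the same way: /ʈ/ → [c] before /ɟ/ (retroflex → palatal, matching palatal); /ʈ/ → [t] before /d/ (retroflex → alveolar, matching alveolar) — only place changes, and always toward the following segment.
Since the segment that changes precedes the conditioning segment, the assimilation is regressive.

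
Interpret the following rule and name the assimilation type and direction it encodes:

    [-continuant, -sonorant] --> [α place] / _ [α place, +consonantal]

The shared variable α links the value of the place features (abbreviated [place]) on the target to the same value on the neighbouring segment, so place is the feature that assimilates.
The conditioning segment sits to the right of the focus bar, meaning the trigger follows the segment that changes — regressive assimilation.

regressive place assimilation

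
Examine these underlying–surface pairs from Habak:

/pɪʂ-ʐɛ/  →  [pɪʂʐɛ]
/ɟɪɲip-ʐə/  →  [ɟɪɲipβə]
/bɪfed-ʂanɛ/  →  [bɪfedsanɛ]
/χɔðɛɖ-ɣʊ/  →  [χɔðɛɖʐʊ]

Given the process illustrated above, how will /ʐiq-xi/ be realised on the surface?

[ʐiqχi]

The data show progressive place assimilation: /ʐ/ → [β] after /p/; /ʂ/ → [s] after /d/; /ɣ/ → [ʐ] after /ɖ/. In each pair only place changes, matching the preceding consonant, while manner and voice stay constant.
Nothing changes in [pɪʂʐɛ]: there the adjacent consonants already agree in place (/ʐ/ and /ʂ/ are both retroflex), so this form is consistent with the same rule.
The rule targets /x/ (voiceless velar fricative), which sits after the trigger /q/ (uvular).
A voiceless uvular fricative is [χ], so the surface segment is [χ].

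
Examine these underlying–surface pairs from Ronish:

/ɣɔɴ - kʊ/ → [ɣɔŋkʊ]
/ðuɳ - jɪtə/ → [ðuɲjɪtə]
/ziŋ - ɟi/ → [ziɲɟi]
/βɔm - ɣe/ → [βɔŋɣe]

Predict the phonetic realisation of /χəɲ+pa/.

[χəmpa]

The data show regressive place assimilation: /ɴ/ → [ŋ] before /k/; /ɳ/ → [ɲ] before /j/; /ŋ/ → [ɲ] before /ɟ/; /m/ → [ŋ] before /ɣ/. In each pair only place changes, matching the following consonant, while manner and voice stay constant.
The rule targets /ɲ/ (voiced palatal nasal), which sits before the trigger /p/ (bilabial).
A voiced bilabial nasal is [m], so the surface segment is [m].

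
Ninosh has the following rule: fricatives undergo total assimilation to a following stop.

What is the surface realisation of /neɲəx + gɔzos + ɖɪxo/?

[neɲəggɔzoɖɖɪxo]

/x/ is the segment targeted by the rule; it sits immediately before /g/, so it assimilates completely and surfaces as [g].
The same rule applies at the second boundary: /s/ → [ɖ] next to /ɖ/.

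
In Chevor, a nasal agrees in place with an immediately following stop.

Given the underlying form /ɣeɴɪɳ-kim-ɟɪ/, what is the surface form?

/ɳ/ is a voiced retroflex nasal. The following trigger /k/ is velar, so /ɳ/ must become velar as well.
Changing only its place to velar gives [ŋ] — the voiced velar nasal.
At the second juncture, /m/ likewise becomes [ɲ] adjacent to /ɟ/.

[ɣeɴɪŋkiɲɟɪ]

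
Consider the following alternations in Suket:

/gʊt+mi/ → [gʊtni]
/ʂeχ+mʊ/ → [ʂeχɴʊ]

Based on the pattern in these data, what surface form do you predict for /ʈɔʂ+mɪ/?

The data show progressive place assimilation: /m/ → [n] after /t/; /m/ → [ɴ] after /χ/. In each pair only place changes, matching the preceding consonant, while manner and voice stay constant.
/m/ is a voiced bilabial nasal. The preceding trigger /ʂ/ is retroflex, so /m/ must become retroflex as well.
A voiced retroflex nasal is [ɳ], so the surface segment is [ɳ].

[ʈɔʂɳɪ]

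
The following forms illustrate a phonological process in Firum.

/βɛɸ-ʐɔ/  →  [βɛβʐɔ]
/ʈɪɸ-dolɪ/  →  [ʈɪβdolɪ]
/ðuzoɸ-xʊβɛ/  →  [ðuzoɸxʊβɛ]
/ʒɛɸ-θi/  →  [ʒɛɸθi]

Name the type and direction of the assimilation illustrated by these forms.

regressive voicing assimilation

The segment that alternates is /ɸ/, which surfaces as [β] when adjacent to /ʐ/.
/ɸ/ is voiceless while /ʐ/ is voiced; the output [β] is voiced, matching the trigger — so the feature that spreads is voicing.
Place and manner are unchanged, so the assimilation is partial, not total.
Checking the remaining alternation: /ɸ/ → [β] before /d/ (voiceless → voiced, matching voiced) — only voicing changes, and always toward the following segment.
No alternation appears in [ðuzoɸxʊβɛ], [ʒɛɸθi]: there the adjacent consonants already agree in voicing (/ɸ/ and /x/ are both voiceless; /ɸ/ and /θ/ are both voiceless), so these forms are consistent with the same rule.
Since the segment that changes precedes the conditioning segment, the assimilation is regressive.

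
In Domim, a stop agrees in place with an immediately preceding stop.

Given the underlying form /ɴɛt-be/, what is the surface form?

[ɴɛtde]

The rule targets /b/ (voiced bilabial stop), which sits after the trigger /t/ (alveolar).
A voiced alveolar stop is [d], so the surface segment is [d].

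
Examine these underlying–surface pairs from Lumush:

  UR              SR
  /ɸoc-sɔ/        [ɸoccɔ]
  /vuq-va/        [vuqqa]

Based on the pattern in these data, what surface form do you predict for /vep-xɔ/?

The data show progressive total assimilation (/s/ → [c] after /c/; /v/ → [q] after /q/): in every case the target segment becomes identical to its preceding neighbour, copying more than a single feature.
/x/ is the segment targeted by the rule; it sits immediately after /p/, so it assimilates completely and surfaces as [p].

[veppɔ]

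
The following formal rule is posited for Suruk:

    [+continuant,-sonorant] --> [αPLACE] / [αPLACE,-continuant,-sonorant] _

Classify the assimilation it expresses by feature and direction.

The shared variable α links the value of the place features (abbreviated [PLACE]) on the target to the same value on the neighbouring segment, so place is the feature that assimilates.
The conditioning segment sits to the left of the focus bar, meaning the trigger precedes the segment that changes — progressive assimilation.

progressive place assimilation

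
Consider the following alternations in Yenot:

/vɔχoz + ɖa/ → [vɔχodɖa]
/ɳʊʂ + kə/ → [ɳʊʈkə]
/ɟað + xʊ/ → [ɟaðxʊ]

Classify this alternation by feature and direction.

The segment that alternates is /z/, which surfaces as [d] when adjacent to /ɖ/.
/z/ is a fricative while /ɖ/ is a stop; the output [d] is a stop, matching the trigger — so the feature that spreads is manner.
Place and voice are unchanged, so the assimilation is partial, not total.
The same holds elsewhere in the data: /ʂ/ → [ʈ] before /k/ (fricative → stop, matching a stop) — only manner changes, and always toward the following segment.
No alternation appears in [ɟaðxʊ]: there the adjacent consonants already agree in manner (/ð/ and /x/ are both fricatives), so this form is consistent with the same rule.
Since the segment that changes precedes the conditioning segment, the assimilation is regressive.

regressive manner assimilation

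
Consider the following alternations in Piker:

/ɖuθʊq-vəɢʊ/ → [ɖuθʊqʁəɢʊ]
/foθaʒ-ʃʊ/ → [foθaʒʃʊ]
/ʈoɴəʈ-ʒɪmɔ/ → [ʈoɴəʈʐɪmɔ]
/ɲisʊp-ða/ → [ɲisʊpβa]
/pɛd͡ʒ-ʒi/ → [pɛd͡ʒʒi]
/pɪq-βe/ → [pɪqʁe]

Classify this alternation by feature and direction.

progressive place assimilation

Comparing underlying and surface forms, /v/ → [ʁ] is the alternation; the neighbouring /q/ is constant.
/v/ is labiodental while /q/ is uvular; the output [ʁ] is uvular, matching the trigger — so the feature that spreads is place.
Manner and voice are unchanged, so the assimilation is partial, not total.
The same holds elsewhere in the data: /ʒ/ → [ʐ] after /ʈ/ (postalveolar → retroflex, matching retroflex); /ð/ → [β] after /p/ (dental → bilabial, matching bilabial); /β/ → [ʁ] after /q/ (bilabial → uvular, matching uvular) — only place changes, and always toward the preceding segment.
No alternation appears in [foθaʒʃʊ], [pɛd͡ʒʒi]: there the adjacent consonants already agree in place (/ʃ/ and /ʒ/ are both postalveolar; /ʒ/ and /d͡ʒ/ are both postalveolar), so these forms are consistent with the same rule.
Since the segment that changes follows the conditioning segment, the assimilation is progressive.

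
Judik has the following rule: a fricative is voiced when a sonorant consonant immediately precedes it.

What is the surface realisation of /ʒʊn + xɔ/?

/x/ is a voiceless velar fricative. The preceding trigger /n/ is voiced, so /x/ must become voiced as well.
Changing only its voicing to voiced gives [ɣ] — the voiced velar fricative.

[ʒʊnɣɔ]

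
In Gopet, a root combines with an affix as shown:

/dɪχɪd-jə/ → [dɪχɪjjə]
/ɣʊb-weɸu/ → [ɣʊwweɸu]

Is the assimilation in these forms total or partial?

Comparing underlying and surface forms, /d/ → [j] is the alternation; the neighbouring /j/ is constant.
The output [j] is identical to the trigger /j/ — every feature (place, manner, voicing) has been copied — so this is total assimilation.
The other form behaves the same way: /b/ → [w] before /w/ — in each case the output is a copy of the following consonant.

total assimilation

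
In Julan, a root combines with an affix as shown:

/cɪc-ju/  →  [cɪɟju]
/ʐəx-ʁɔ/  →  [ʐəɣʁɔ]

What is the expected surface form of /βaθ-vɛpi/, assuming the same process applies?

The data show regressive voicing assimilation: /c/ → [ɟ] before /j/; /x/ → [ɣ] before /ʁ/. In each pair only voicing changes, matching the following consonant, while place and manner stay constant.
The rule targets /θ/ (voiceless dental fricative), which sits before the trigger /v/ (voiced).
The voiced dental fricative is [ð], so /θ/ → [ð].

[βaðvɛpi]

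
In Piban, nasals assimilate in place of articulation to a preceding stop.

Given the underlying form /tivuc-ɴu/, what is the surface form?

The rule targets /ɴ/ (voiced uvular nasal), which sits after the trigger /c/ (palatal).
A voiced palatal nasal is [ɲ], so the surface segment is [ɲ].

[tivucɲu]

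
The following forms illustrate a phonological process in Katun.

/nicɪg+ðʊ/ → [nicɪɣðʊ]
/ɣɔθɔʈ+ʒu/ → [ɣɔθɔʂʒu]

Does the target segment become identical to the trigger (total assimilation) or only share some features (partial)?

The segment that alternates is /g/, which surfaces as [ɣ] when adjacent to /ð/.
The change stop → fricative matches the manner of the following /ð/, identifying this as manner assimilation.
Place and voice are unchanged, so the assimilation is partial, not total.
The other alternating form patterns the same way: /ʈ/ → [ʂ] before /ʒ/ (stop → fricative, matching a fricative) — only manner changes, and always toward the following segment.

partial assimilation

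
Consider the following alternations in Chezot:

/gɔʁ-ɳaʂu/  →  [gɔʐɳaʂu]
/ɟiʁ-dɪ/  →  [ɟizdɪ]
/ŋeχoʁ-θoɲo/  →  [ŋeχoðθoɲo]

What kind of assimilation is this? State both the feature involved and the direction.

The segment that alternates is /ʁ/, which surfaces as [ʐ] when adjacent to /ɳ/.
The change uvular → retroflex matches the place of the following /ɳ/, identifying this as place assimilation.
Manner and voice are unchanged, so the assimilation is partial, not total.
The other alternating forms pattern the same way: /ʁ/ → [z] before /d/ (uvular → alveolar, matching alveolar); /ʁ/ → [ð] before /θ/ (uvular → dental, matching dental) — only place changes, and always toward the following segment.
The trigger is the following segment, so the direction is regressive (anticipatory).

regressive place assimilation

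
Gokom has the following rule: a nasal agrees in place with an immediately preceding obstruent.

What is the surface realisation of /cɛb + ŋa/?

[cɛbma]

The rule targets /ŋ/ (voiced velar nasal), which sits after the trigger /b/ (bilabial).
Changing only its place to bilabial gives [m] — the voiced bilabial nasal.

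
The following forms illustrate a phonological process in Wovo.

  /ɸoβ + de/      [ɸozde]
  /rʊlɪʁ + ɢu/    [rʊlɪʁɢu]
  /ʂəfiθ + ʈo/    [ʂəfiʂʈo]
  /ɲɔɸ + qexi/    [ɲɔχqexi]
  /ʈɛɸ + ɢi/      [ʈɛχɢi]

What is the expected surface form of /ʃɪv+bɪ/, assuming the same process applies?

The data show regressive place assimilation: /β/ → [z] before /d/; /θ/ → [ʂ] before /ʈ/; /ɸ/ → [χ] before /q/; /ɸ/ → [χ] before /ɢ/. In each pair only place changes, matching the following consonant, while manner and voice stay constant.
Nothing changes in [rʊlɪʁɢu]: there the adjacent consonants already agree in place (/ʁ/ and /ɢ/ are both uvular), so this form is consistent with the same rule.
The rule targets /v/ (voiced labiodental fricative), which sits before the trigger /b/ (bilabial).
The voiced bilabial fricative is [β], so /v/ → [β].

[ʃɪβbɪ]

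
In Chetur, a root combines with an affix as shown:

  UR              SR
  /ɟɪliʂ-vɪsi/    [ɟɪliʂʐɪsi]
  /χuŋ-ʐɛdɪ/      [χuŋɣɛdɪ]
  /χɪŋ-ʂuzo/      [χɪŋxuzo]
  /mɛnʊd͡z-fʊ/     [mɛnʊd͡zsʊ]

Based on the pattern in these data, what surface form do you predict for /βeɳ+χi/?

The data show progressive place assimilation: /v/ → [ʐ] after /ʂ/; /ʐ/ → [ɣ] after /ŋ/; /ʂ/ → [x] after /ŋ/; /f/ → [s] after /d͡z/. In each pair only place changes, matching the preceding consonant, while manner and voice stay constant.
The rule targets /χ/ (voiceless uvular fricative), which sits after the trigger /ɳ/ (retroflex).
A voiceless retroflex fricative is [ʂ], so the surface segment is [ʂ].

[βeɳʂi]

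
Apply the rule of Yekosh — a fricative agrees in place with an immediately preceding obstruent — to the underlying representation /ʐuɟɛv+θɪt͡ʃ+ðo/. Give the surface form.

The rule targets /θ/ (voiceless dental fricative), which sits after the trigger /v/ (labiodental).
Changing only its place to labiodental gives [f] — the voiceless labiodental fricative.
At the second juncture, /ð/ likewise becomes [ʒ] adjacent to /t͡ʃ/.

[ʐuɟɛvfɪt͡ʃʒo]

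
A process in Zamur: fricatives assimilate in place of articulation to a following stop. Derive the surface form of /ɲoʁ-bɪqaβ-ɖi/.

The rule targets /ʁ/ (voiced uvular fricative), which sits before the trigger /b/ (bilabial).
Changing only its place to bilabial gives [β] — the voiced bilabial fricative.
The same rule applies at the second boundary: /β/ → [ʐ] next to /ɖ/.

[ɲoβbɪqaʐɖi]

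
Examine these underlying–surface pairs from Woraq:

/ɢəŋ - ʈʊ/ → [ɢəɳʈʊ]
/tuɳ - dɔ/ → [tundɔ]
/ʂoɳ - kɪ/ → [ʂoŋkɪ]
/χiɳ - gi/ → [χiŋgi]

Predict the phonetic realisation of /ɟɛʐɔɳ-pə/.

The data show regressive place assimilation: /ŋ/ → [ɳ] before /ʈ/; /ɳ/ → [n] before /d/; /ɳ/ → [ŋ] before /k/; /ɳ/ → [ŋ] before /g/. In each pair only place changes, matching the following consonant, while manner and voice stay constant.
The rule targets /ɳ/ (voiced retroflex nasal), which sits before the trigger /p/ (bilabial).
Changing only its place to bilabial gives [m] — the voiced bilabial nasal.

[ɟɛʐɔmpə]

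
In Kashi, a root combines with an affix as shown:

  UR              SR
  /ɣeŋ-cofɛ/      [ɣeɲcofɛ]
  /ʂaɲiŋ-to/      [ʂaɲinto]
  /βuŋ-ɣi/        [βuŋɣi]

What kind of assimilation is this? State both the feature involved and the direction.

The segment that alternates is /ŋ/, which surfaces as [ɲ] when adjacent to /c/.
/ŋ/ is velar while /c/ is palatal; the output [ɲ] is palatal, matching the trigger — so the feature that spreads is place.
Manner and voice are unchanged, so the assimilation is partial, not total.
The same holds elsewhere in the data: /ŋ/ → [n] before /t/ (velar → alveolar, matching alveolar) — only place changes, and always toward the following segment.
No alternation appears in [βuŋɣi]: there the adjacent consonants already agree in place (/ŋ/ and /ɣ/ are both velar), so this form is consistent with the same rule.
Since the segment that changes precedes the conditioning segment, the assimilation is regressive.

regressive place assimilation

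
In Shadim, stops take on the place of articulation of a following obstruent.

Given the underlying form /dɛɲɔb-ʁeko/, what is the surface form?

/b/ is a voiced bilabial stop. The following trigger /ʁ/ is uvular, so /b/ must become uvular as well.
Changing only its place to uvular gives [ɢ] — the voiced uvular stop.

[dɛɲɔɢʁeko]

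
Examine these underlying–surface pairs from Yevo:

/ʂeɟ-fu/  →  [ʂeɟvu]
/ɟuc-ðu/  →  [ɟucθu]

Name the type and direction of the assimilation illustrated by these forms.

progressive voicing assimilation

The segment that alternates is /f/, which surfaces as [v] when adjacent to /ɟ/.
/f/ is voiceless while /ɟ/ is voiced; the output [v] is voiced, matching the trigger — so the feature that spreads is voicing.
Place and manner are unchanged, so the assimilation is partial, not total.
The other alternating form patterns the same way: /ð/ → [θ] after /c/ (voiced → voiceless, matching voiceless) — only voicing changes, and always toward the preceding segment.
Since the segment that changes follows the conditioning segment, the assimilation is progressive.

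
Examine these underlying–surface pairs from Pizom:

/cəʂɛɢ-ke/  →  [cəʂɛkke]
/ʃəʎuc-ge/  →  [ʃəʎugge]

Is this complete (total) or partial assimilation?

total assimilation

The segment that alternates is /ɢ/, which surfaces as [k] when adjacent to /k/.
The output [k] is identical to the trigger /k/ — every feature (place, manner, voicing) has been copied — so this is total assimilation.
The remaining alternation confirms this: /c/ → [g] before /g/ — in each case the output is a copy of the following consonant.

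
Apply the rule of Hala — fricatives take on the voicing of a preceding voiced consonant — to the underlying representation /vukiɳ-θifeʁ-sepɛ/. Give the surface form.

[vukiɳðifeʁzepɛ]

The rule targets /θ/ (voiceless dental fricative), which sits after the trigger /ɳ/ (voiced).
The voiced dental fricative is [ð], so /θ/ → [ð].
The same rule applies at the second boundary: /s/ → [z] next to /ʁ/.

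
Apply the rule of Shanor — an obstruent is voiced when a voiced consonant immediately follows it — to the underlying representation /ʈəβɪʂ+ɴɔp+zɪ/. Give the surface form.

[ʈəβɪʐɴɔbzɪ]

The rule targets /ʂ/ (voiceless retroflex fricative), which sits before the trigger /ɴ/ (voiced).
A voiced retroflex fricative is [ʐ], so the surface segment is [ʐ].
At the second juncture, /p/ likewise becomes [b] adjacent to /z/.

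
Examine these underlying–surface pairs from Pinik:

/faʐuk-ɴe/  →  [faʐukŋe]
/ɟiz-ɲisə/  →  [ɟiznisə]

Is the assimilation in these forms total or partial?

Underlying /ɴ/ is realised as [ŋ] next to /k/; /k/ itself does not change.
The change uvular → velar matches the place of the preceding /k/, identifying this as place assimilation.
Manner and voice are unchanged, so the assimilation is partial, not total.
The other alternating form patterns the same way: /ɲ/ → [n] after /z/ (palatal → alveolar, matching alveolar) — only place changes, and always toward the preceding segment.

partial assimilation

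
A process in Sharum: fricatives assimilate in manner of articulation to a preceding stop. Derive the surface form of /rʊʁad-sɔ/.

The rule targets /s/ (voiceless alveolar fricative), which sits after the trigger /d/ (stop).
Changing only its manner to stop gives [t] — the voiceless alveolar stop.

[rʊʁadtɔ]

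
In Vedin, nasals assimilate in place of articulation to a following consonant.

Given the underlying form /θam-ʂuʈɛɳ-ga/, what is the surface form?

[θaɳʂuʈɛŋga]

/m/ is a voiced bilabial nasal. The following trigger /ʂ/ is retroflex, so /m/ must become retroflex as well.
Changing only its place to retroflex gives [ɳ] — the voiced retroflex nasal.
At the second juncture, /ɳ/ likewise becomes [ŋ] adjacent to /g/.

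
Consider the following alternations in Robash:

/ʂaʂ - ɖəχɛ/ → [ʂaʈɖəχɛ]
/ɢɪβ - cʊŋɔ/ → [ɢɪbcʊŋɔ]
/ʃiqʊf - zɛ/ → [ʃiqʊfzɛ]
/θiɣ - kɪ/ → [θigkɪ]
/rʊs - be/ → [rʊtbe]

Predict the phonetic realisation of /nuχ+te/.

The data show regressive manner assimilation: /ʂ/ → [ʈ] before /ɖ/; /β/ → [b] before /c/; /ɣ/ → [g] before /k/; /s/ → [t] before /b/. In each pair only manner changes, matching the following consonant, while place and voice stay constant.
No alternation appears in [ʃiqʊfzɛ]: there the adjacent consonants already agree in manner (/f/ and /z/ are both fricatives), so this form is consistent with the same rule.
/χ/ is a voiceless uvular fricative. The following trigger /t/ is a stop, so /χ/ must become a stop as well.
The voiceless uvular stop is [q], so /χ/ → [q].

[nuqte]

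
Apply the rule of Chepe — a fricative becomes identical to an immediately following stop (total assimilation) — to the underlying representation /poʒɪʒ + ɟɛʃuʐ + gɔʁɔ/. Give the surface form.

[poʒɪɟɟɛʃuggɔʁɔ]

/ʒ/ is the segment targeted by the rule; it sits immediately before /ɟ/, so it assimilates completely and surfaces as [ɟ].
The same rule applies at the second boundary: /ʐ/ → [g] next to /g/.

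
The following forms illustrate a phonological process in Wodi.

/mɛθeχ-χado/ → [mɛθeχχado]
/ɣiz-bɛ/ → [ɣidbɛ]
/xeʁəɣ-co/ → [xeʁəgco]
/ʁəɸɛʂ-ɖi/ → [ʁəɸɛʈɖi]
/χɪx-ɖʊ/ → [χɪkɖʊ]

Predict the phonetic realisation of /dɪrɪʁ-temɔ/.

[dɪrɪɢtemɔ]

The data show regressive manner assimilation: /z/ → [d] before /b/; /ɣ/ → [g] before /c/; /ʂ/ → [ʈ] before /ɖ/; /x/ → [k] before /ɖ/. In each pair only manner changes, matching the following consonant, while place and voice stay constant.
No alternation appears in [mɛθeχχado]: there the adjacent consonants already agree in manner (/χ/ and /χ/ are both fricatives), so this form is consistent with the same rule.
The rule targets /ʁ/ (voiced uvular fricative), which sits before the trigger /t/ (stop).
Changing only its manner to stop gives [ɢ] — the voiced uvular stop.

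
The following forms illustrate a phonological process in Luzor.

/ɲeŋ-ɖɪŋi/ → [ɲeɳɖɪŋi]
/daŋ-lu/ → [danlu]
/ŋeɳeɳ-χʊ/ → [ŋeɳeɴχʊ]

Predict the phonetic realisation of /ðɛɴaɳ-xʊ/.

The data show regressive place assimilation: /ŋ/ → [ɳ] before /ɖ/; /ŋ/ → [n] before /l/; /ɳ/ → [ɴ] before /χ/. In each pair only place changes, matching the following consonant, while manner and voice stay constant.
/ɳ/ is a voiced retroflex nasal. The following trigger /x/ is velar, so /ɳ/ must become velar as well.
A voiced velar nasal is [ŋ], so the surface segment is [ŋ].

[ðɛɴaŋxʊ]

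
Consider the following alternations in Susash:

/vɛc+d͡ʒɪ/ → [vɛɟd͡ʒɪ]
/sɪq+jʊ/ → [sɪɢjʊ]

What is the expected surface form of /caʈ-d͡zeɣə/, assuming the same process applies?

The data show regressive voicing assimilation: /c/ → [ɟ] before /d͡ʒ/; /q/ → [ɢ] before /j/. In each pair only voicing changes, matching the following consonant, while place and manner stay constant.
/ʈ/ is a voiceless retroflex stop. The following trigger /d͡z/ is voiced, so /ʈ/ must become voiced as well.
A voiced retroflex stop is [ɖ], so the surface segment is [ɖ].

[caɖd͡zeɣə]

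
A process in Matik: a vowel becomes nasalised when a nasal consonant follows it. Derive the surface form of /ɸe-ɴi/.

The vowel /e/ is adjacent to the following nasal /ɴ/, so it acquires [+nasal] and surfaces as [ẽ].

[ɸẽɴi]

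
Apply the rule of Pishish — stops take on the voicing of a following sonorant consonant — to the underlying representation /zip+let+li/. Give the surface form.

[zibledli]

/p/ is a voiceless bilabial stop. The following trigger /l/ is voiced, so /p/ must become voiced as well.
The voiced bilabial stop is [b], so /p/ → [b].
At the second juncture, /t/ likewise becomes [d] adjacent to /l/.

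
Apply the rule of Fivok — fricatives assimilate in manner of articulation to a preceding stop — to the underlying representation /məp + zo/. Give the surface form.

/z/ is a voiced alveolar fricative. The preceding trigger /p/ is a stop, so /z/ must become a stop as well.
A voiced alveolar stop is [d], so the surface segment is [d].

[məpdo]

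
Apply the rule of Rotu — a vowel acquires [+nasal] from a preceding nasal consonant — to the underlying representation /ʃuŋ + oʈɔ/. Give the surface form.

[ʃuŋõʈɔ]

The vowel /o/ is adjacent to the preceding nasal /ŋ/, so it acquires [+nasal] and surfaces as [õ].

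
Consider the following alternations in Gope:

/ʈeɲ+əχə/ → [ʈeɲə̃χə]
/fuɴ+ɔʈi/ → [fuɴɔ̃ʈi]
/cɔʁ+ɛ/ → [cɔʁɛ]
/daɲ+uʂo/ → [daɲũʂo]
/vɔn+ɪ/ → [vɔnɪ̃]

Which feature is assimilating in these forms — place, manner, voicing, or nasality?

nasality

The vowel /ə/ surfaces as nasalised [ə̃] next to the preceding nasal /ɲ/ — it has acquired the [+nasal] feature of its neighbour.
Likewise in the remaining data: /ɔ/ → [ɔ̃] after /ɴ/; /u/ → [ũ] after /ɲ/; /ɪ/ → [ɪ̃] after /n/ — each time a vowel is nasalised next to a preceding nasal.
No change occurs in [cɔʁɛ] because the vowel at the boundary is adjacent to an oral consonant, not a nasal (/ɛ/ next to /ʁ/).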